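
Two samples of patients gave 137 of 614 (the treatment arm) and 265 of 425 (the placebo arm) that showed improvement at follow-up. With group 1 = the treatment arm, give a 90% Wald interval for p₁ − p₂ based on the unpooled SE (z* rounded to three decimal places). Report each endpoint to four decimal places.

p̂₁ = 137/614 = 0.22313, p̂₂ = 265/425 = 0.62353; p̂₁ − p̂₂ = -0.40040.
Unpooled SE = √(p̂₁(1−p̂₁)/n₁ + p̂₂(1−p̂₂)/n₂) = √(0.000282315 + 0.000552331) = 0.028890.
For 90% confidence, z* = 1.645. Margin of error = 0.04752.
Interval: -0.40040 ± 0.04752 → (-0.4479, -0.3529).

(-0.4479, -0.3529)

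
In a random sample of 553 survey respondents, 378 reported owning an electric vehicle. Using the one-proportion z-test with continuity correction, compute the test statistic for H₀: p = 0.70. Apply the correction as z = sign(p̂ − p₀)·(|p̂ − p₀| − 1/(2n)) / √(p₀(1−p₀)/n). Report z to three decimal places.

z = -0.798

With x = 378 successes in n = 553, p̂ = 0.68354. p̂ − p₀ = -0.016456.
Continuity correction 1/(2n) = 1/1106 = 0.000904.
Corrected numerator: |-0.016456| − 0.000904 = 0.015552.
SE₀ = √(0.70·0.30/553) = 0.019487.
z = −0.015552/0.019487 = -0.798.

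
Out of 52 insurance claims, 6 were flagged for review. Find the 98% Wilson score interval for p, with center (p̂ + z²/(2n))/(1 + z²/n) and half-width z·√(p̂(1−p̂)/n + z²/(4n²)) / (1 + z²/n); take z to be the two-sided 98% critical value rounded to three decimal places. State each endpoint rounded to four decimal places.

(0.0471, 0.2562)

Here p̂ = 6/52 = 0.11538 and z = 2.326 (z² = 5.410276).
Denominator 1 + z²/n = 1 + 5.410276/52 = 1.104044.
Adjusted center: (0.11538 + z²/(2n))/1.104044 = 0.15163.
Radicand: p̂(1−p̂)/n + z²/(4n²) = 0.001962904 + 0.000500210 = 0.002463114.
Half-width = z·√(radicand)/denom = 2.326·0.049630/1.104044 = 0.10456.
Interval: 0.15163 ± 0.10456 → (0.0471, 0.2562).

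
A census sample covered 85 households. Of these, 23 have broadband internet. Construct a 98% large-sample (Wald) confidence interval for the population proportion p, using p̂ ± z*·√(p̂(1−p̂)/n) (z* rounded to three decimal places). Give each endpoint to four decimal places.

p̂ = 23/85 = 0.27059.
SE(p̂) = √(0.27059·0.72941/85) = 0.048187.
For 98% confidence, z* = 2.326.
Margin = 2.326·0.048187 = 0.11208.
So the interval runs from 0.1585 to 0.3827.

(0.1585, 0.3827)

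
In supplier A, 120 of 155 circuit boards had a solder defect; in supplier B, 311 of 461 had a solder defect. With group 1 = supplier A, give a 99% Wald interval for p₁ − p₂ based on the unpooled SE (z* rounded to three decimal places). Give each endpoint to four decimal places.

(-0.0036, 0.2027)

p̂₁ = 0.77419, p̂₂ = 0.67462, so the observed difference is 0.09957.
SE = √(0.001127857 + 0.000476156) = √0.001604013 = 0.040050.
The 99% critical value is z* = 2.576. Margin of error = 0.10317.
So the interval runs from -0.0036 to 0.2027.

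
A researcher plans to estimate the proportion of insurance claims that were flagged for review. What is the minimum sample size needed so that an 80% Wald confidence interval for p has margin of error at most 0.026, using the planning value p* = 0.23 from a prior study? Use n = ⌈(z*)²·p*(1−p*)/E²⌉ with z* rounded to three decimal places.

n = 431

For 80% confidence, z* = 1.282.
p*(1−p*) = 0.23·0.77 = 0.1771.
(z*)²·p*(1−p*)/E² = 1.643524·0.1771/0.000676 = 430.574.
Rounding up, n = 431.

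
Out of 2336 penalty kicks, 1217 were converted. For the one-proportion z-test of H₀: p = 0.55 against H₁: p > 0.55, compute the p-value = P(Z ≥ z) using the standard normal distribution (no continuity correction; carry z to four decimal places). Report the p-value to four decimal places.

With x = 1217 successes in n = 2336, p̂ = 0.52098.
Under H₀, SE = √(p₀(1−p₀)/n) = √(0.55·0.45/2336) = √0.000105950 = 0.010293.
Test statistic (full precision, shown to 4 dp): z = (1217/2336 − 0.55)/SE₀ ≈ -2.8197.
From the standard normal, P(Z ≥ z) = 0.9976.

p-value = 0.9976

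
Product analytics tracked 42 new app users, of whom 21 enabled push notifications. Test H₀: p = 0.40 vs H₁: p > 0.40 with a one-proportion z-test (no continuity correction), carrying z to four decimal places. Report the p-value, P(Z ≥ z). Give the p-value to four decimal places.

p-value = 0.0929

p̂ = 21/42 = 0.50000.
Null standard error: √(0.40·0.60/42) = √0.005714286 = 0.075593.
z = (p̂ − p₀)/SE = (21/42 − 0.40)/0.075593 ≈ 1.3229.
p-value = P(Z ≥ z) with z = 1.3229 → 0.0929.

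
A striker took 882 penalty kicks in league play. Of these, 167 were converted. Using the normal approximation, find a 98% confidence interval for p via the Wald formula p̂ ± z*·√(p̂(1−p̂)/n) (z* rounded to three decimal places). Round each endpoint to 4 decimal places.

(0.1587, 0.2200)

Sample proportion p̂ = 167/882 = 0.18934.
SE = √(p̂(1−p̂)/n) = √(0.153492/882) = 0.013192.
For 98% confidence, z* = 2.326.
Margin = 2.326·0.013192 = 0.03068.
CI: 0.18934 ± 0.03068 = (0.1587, 0.2200).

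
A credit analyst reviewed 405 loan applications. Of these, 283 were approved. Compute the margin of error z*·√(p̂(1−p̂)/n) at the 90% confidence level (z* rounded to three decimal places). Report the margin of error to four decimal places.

ME = 0.0375

Sample proportion p̂ = 283/405 = 0.69877.
Standard error of p̂: √(0.210492/405) = √0.000519734 = 0.022798.
z* = 1.645 at the 90% level.
ME = 1.645·0.022798 = 0.0375.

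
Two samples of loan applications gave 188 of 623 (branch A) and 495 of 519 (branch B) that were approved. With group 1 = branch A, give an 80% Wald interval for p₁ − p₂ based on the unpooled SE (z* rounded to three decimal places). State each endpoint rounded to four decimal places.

(-0.6784, -0.6256)

p̂₁ = 188/623 = 0.30177, p̂₂ = 495/519 = 0.95376; p̂₁ − p̂₂ = -0.65199.
SE = √(0.000338207 + 0.000084980) = √0.000423187 = 0.020572.
z* = 1.282 at the 80% level. Margin of error = 0.02637.
Interval: -0.65199 ± 0.02637 → (-0.6784, -0.6256).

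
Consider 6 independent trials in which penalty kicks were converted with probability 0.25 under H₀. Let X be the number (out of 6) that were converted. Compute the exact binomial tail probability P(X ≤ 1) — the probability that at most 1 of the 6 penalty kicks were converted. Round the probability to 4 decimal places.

P = 0.5339

X is binomial with n = 6 and p = 0.25.
P(X ≤ 1) = C(6,0)·0.25^0·0.75^6 + C(6,1)·0.25^1·0.75^5.
= 0.177979 + 0.355957 = 0.5339.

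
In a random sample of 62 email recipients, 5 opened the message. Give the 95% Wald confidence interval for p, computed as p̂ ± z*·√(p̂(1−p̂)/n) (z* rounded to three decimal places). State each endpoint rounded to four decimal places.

(0.0129, 0.1484)

Sample proportion p̂ = 5/62 = 0.08065.
SE(p̂) = √(0.08065·0.91935/62) = 0.034581.
z* = 1.960 at the 95% level.
Margin of error: 1.960 × 0.034581 = 0.06778.
Interval: 0.08065 ± 0.06778 → (0.0129, 0.1484).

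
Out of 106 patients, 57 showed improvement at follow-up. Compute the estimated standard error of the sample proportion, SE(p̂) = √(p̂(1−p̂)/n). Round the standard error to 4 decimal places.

p̂ = 57/106 = 0.53774.
p̂(1−p̂) = 0.53774·0.46226 = 0.248576.
SE = √(0.248576/106) = 0.0484.

SE = 0.0484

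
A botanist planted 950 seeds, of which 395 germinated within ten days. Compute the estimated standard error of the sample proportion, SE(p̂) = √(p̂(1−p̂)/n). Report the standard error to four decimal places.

SE = 0.0160

With x = 395 successes in n = 950, p̂ = 0.41579.
p̂(1−p̂) = 0.242909.
Dividing by n and taking the root: √0.000255694 = 0.0160.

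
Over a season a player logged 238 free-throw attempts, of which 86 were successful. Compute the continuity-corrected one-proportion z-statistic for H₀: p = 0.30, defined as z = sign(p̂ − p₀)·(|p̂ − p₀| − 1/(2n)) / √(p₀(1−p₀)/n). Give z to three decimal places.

Sample proportion p̂ = 86/238 = 0.36134. p̂ − p₀ = 0.061345.
Continuity correction 1/(2n) = 1/476 = 0.002101.
Corrected numerator: |0.061345| − 0.002101 = 0.059244.
SE₀ = √(0.30·0.70/238) = 0.029704.
z = (+)0.059244/0.029704 = 1.994.

z = 1.994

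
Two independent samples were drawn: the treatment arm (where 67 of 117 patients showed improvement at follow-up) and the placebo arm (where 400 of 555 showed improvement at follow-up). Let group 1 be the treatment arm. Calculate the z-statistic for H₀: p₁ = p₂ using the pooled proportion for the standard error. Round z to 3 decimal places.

z = -3.161

p̂₁ = 67/117 = 0.57265, p̂₂ = 400/555 = 0.72072.
Pooling: p̂ = 467/672 = 0.69494.
Pooled SE = √[0.2119982·0.01034881] ≈ 0.046839.
z = -0.14807/0.046839 = -3.161.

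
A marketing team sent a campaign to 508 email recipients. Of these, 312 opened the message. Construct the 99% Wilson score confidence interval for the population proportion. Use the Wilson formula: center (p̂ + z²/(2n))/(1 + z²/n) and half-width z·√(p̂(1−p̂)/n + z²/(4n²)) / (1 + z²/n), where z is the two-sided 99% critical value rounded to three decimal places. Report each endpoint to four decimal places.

p̂ = 312/508 = 0.61417; z = 2.576, so z² = 6.635776.
1 + z²/n = 1.013063.
Adjusted center: (0.61417 + z²/(2n))/1.013063 = 0.61270.
Radicand: p̂(1−p̂)/n + z²/(4n²) = 0.000466465 + 0.000006428 = 0.000472893.
Half-width = z·√(radicand)/denom = 2.576·0.021746/1.013063 = 0.05530.
So the interval runs from 0.5574 to 0.6680.

(0.5574, 0.6680)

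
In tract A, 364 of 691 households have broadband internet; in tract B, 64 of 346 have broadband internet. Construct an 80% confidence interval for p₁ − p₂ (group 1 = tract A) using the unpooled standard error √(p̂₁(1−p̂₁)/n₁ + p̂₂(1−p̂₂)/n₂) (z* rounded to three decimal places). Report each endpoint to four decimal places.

(0.3056, 0.3780)

p̂₁ = 0.52677, p̂₂ = 0.18497, so the observed difference is 0.34180.
Unpooled SE = √(p̂₁(1−p̂₁)/n₁ + p̂₂(1−p̂₂)/n₂) = √(0.000360757 + 0.000435713) = 0.028222.
For 80% confidence, z* = 1.282. Margin = 1.282·0.028222 = 0.03618.
So the interval runs from 0.3056 to 0.3780.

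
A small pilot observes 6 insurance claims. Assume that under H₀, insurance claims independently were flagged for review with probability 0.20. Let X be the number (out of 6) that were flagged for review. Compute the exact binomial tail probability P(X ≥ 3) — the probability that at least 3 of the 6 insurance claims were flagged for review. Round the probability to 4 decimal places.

P = 0.0989

X is binomial with n = 6 and p = 0.20.
P(X ≥ 3) = C(6,3)·0.20^3·0.80^3 + C(6,4)·0.20^4·0.80^2 + C(6,5)·0.20^5·0.80^1 + C(6,6)·0.20^6·0.80^0.
= 0.081920 + 0.015360 + 0.001536 + 0.000064 = 0.0989.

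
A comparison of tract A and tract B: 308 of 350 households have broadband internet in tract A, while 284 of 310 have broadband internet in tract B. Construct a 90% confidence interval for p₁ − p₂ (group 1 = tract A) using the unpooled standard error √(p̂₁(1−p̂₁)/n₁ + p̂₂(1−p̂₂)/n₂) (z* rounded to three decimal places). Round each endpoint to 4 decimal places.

p̂₁ = 0.88000, p̂₂ = 0.91613, so the observed difference is -0.03613.
SE = √(0.000301714 + 0.000247860) = √0.000549574 = 0.023443.
z* = 1.645 at the 90% level. Margin of error = 0.03856.
So the interval runs from -0.0747 to 0.0024.

(-0.0747, 0.0024)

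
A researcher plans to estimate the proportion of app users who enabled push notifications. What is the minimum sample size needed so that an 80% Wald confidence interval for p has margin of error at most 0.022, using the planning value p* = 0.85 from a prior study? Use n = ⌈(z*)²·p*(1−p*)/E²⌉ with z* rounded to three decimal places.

n = 433

z* = 1.282 at the 80% level.
p*(1−p*) = 0.85·0.15 = 0.1275.
(z*)²·p*(1−p*)/E² = 1.643524·0.1275/0.000484 = 432.953.
Rounding up, n = 433.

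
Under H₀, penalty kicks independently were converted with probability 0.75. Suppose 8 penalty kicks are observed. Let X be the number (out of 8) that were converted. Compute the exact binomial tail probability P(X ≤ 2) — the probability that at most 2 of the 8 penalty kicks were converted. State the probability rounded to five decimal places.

P = 0.00423

X ~ Binomial(n=8, p=0.75).
P(X ≤ 2) = C(8,0)·0.75^0·0.25^8 + C(8,1)·0.75^1·0.25^7 + C(8,2)·0.75^2·0.25^6.
= 0.000015 + 0.000366 + 0.003845 = 0.00423.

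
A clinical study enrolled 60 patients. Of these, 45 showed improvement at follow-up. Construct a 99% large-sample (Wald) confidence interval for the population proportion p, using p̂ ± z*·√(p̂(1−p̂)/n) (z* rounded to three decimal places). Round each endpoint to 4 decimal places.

p̂ = 45/60 = 0.75000.
Standard error of p̂: √(0.187500/60) = √0.003125000 = 0.055902.
For 99% confidence, z* = 2.576.
Margin = 2.576·0.055902 = 0.14400.
CI: 0.75000 ± 0.14400 = (0.6060, 0.8940).

(0.6060, 0.8940)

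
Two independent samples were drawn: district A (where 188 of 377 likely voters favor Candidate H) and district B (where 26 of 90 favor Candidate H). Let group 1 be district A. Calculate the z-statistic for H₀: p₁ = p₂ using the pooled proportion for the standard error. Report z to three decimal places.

z = 3.589

p̂₁ = 188/377 = 0.49867, p̂₂ = 26/90 = 0.28889.
Pooling: p̂ = 214/467 = 0.45824.
SE = √[p̂(1−p̂)(1/n₁+1/n₂)] = √[0.45824·0.54176·(1/377+1/90)] ≈ 0.058454.
z = 0.20978/0.058454 = 3.589.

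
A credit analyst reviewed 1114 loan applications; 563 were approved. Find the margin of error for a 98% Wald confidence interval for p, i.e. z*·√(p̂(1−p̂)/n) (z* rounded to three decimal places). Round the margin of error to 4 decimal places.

With x = 563 successes in n = 1114, p̂ = 0.50539.
SE(p̂) = √(0.50539·0.49461/1114) = 0.014980.
For 98% confidence, z* = 2.326.
ME = 2.326·0.014980 = 0.0348.

ME = 0.0348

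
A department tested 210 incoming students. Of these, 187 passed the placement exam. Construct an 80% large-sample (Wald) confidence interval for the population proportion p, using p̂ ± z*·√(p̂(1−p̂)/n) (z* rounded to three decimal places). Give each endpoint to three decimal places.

(0.863, 0.918)

With x = 187 successes in n = 210, p̂ = 0.89048.
SE(p̂) = √(0.89048·0.10952/210) = 0.021550.
The 80% critical value is z* = 1.282.
Margin = 1.282·0.021550 = 0.02763.
CI: 0.89048 ± 0.02763 = (0.863, 0.918).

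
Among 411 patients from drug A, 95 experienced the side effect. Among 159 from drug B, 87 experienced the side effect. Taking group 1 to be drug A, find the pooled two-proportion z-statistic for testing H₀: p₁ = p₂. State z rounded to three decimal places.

z = -7.258

Sample proportions: p̂₁ = 95/411 = 0.23114 and p̂₂ = 87/159 = 0.54717.
Pooled p̂ = (95+87)/(411+159) = 182/570 = 0.31930.
Pooled SE = √[0.2173469·0.00872240] ≈ 0.043541.
z = (p̂₁ − p̂₂)/SE = (0.23114 − 0.54717)/0.043541 = -0.31603/0.043541 = -7.258.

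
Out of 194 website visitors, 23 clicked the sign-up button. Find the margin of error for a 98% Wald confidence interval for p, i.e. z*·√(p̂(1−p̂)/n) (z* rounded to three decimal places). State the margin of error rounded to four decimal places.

With x = 23 successes in n = 194, p̂ = 0.11856.
SE(p̂) = √(0.11856·0.88144/194) = 0.023209.
The 98% critical value is z* = 2.326.
Margin of error = z*·SE = 2.326 × 0.023209 = 0.0540.

ME = 0.0540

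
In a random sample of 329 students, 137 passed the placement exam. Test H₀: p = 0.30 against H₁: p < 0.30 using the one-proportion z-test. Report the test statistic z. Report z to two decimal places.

z = 4.61

p̂ = 137/329 = 0.41641.
SE₀ = √(0.30·0.70/329) = 0.025265.
z = (p̂ − p₀)/SE = (0.41641 − 0.30)/0.025265 = 4.61.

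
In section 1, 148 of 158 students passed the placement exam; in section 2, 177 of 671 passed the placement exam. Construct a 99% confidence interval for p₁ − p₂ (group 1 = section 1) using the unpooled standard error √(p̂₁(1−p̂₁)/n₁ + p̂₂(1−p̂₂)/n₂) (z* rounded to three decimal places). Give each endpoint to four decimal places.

(0.6065, 0.7393)

p̂₁ = 0.93671, p̂₂ = 0.26379, so the observed difference is 0.67292.
Unpooled SE = √(p̂₁(1−p̂₁)/n₁ + p̂₂(1−p̂₂)/n₂) = √(0.000375224 + 0.000289423) = 0.025781.
For 99% confidence, z* = 2.576. Margin of error = 0.06641.
So the interval runs from 0.6065 to 0.7393.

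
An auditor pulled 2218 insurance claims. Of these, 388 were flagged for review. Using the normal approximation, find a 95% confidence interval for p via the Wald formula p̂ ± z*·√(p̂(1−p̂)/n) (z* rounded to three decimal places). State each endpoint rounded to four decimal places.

(0.1591, 0.1907)

Sample proportion p̂ = 388/2218 = 0.17493.
SE(p̂) = √(0.17493·0.82507/2218) = 0.008067.
z* = 1.960 at the 95% level.
Margin = 1.960·0.008067 = 0.01581.
So the interval runs from 0.1591 to 0.1907.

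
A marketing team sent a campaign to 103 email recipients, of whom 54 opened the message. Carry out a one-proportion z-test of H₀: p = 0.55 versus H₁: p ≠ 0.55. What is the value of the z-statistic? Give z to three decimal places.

Sample proportion p̂ = 54/103 = 0.52427.
Null standard error: √(0.55·0.45/103) = √0.002402913 = 0.049020.
z = (0.52427 − 0.55)/0.049020 = -0.02573/0.049020 = -0.525.

z = -0.525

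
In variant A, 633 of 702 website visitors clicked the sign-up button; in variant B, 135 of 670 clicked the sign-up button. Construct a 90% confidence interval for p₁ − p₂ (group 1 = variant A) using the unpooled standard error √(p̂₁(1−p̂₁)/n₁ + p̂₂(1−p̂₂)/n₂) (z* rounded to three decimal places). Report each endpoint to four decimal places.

p̂₁ = 633/702 = 0.90171, p̂₂ = 135/670 = 0.20149; p̂₁ − p̂₂ = 0.70022.
SE = √(0.000126253 + 0.000240139) = √0.000366392 = 0.019141.
The 90% critical value is z* = 1.645. Margin = 1.645·0.019141 = 0.03149.
CI: 0.70022 ± 0.03149 = (0.6687, 0.7317).

(0.6687, 0.7317)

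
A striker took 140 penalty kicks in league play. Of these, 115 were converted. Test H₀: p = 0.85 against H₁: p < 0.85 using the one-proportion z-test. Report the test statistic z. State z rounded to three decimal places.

z = -0.947

Sample proportion p̂ = 115/140 = 0.82143.
SE₀ = √(0.85·0.15/140) = 0.030178.
z = (0.82143 − 0.85)/0.030178 = -0.02857/0.030178 = -0.947.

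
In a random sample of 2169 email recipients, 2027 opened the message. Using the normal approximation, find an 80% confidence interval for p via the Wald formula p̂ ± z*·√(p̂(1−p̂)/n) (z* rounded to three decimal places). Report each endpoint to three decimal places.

p̂ = 2027/2169 = 0.93453.
SE(p̂) = √(0.93453·0.06547/2169) = 0.005311.
For 80% confidence, z* = 1.282.
Margin = 1.282·0.005311 = 0.00681.
So the interval runs from 0.928 to 0.941.

(0.928, 0.941)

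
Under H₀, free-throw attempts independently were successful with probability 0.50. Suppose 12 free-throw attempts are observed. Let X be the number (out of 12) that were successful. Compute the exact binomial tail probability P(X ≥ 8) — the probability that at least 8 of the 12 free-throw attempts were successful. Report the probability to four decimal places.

P = 0.1938

X ~ Binomial(n=12, p=0.50).
P(X ≥ 8) = Σ_{j=8}^{12} C(12,j)·0.50^j·0.50^{12−j}.
= 0.120850 + 0.053711 + 0.016113 + 0.002930 + 0.000244 = 0.1938.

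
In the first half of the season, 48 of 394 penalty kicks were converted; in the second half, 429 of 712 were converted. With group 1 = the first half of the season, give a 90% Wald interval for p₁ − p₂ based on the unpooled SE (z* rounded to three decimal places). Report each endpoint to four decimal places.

p̂₁ = 0.12183, p̂₂ = 0.60253, so the observed difference is -0.48070.
SE = √(0.000271537 + 0.000336360) = √0.000607897 = 0.024656.
z* = 1.645 at the 90% level. Margin = 1.645·0.024656 = 0.04056.
Interval: -0.48070 ± 0.04056 → (-0.5213, -0.4401).

(-0.5213, -0.4401)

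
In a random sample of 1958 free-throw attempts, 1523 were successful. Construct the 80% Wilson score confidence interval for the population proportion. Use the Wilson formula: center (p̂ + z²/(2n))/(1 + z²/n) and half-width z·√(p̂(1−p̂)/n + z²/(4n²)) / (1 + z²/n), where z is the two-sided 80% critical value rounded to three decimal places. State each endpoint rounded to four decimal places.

(0.7656, 0.7896)

p̂ = 1523/1958 = 0.77783; z = 1.282, so z² = 1.643524.
1 + z²/n = 1.000839.
Adjusted center: (0.77783 + z²/(2n))/1.000839 = 0.77760.
Radicand: p̂(1−p̂)/n + z²/(4n²) = 0.000088257 + 0.000000107 = 0.000088364.
Half-width = 1.282·√0.000088364/1.000839 = 0.01204.
CI: 0.77760 ± 0.01204 = (0.7656, 0.7896).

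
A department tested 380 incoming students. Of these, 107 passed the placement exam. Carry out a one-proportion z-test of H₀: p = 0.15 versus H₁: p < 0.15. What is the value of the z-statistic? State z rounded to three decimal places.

p̂ = 107/380 = 0.28158.
Null standard error: √(0.15·0.85/380) = √0.000335526 = 0.018317.
z = (p̂ − p₀)/SE = (0.28158 − 0.15)/0.018317 = 7.183.

z = 7.183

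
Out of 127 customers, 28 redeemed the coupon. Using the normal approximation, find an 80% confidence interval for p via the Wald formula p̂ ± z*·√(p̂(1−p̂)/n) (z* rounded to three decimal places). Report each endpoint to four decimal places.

(0.1733, 0.2676)

p̂ = 28/127 = 0.22047.
SE(p̂) = √(0.22047·0.77953/127) = 0.036787.
z* = 1.282 at the 80% level.
Margin = 1.282·0.036787 = 0.04716.
CI: 0.22047 ± 0.04716 = (0.1733, 0.2676).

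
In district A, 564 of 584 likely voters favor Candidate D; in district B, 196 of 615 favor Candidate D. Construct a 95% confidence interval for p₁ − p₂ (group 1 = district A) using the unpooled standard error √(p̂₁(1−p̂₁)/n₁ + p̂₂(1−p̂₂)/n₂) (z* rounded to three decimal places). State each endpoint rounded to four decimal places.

(0.6074, 0.6867)

p̂₁ = 0.96575, p̂₂ = 0.31870, so the observed difference is 0.64705.
SE = √(0.000056633 + 0.000353057) = √0.000409690 = 0.020241.
The 95% critical value is z* = 1.960. Margin of error = 0.03967.
So the interval runs from 0.6074 to 0.6867.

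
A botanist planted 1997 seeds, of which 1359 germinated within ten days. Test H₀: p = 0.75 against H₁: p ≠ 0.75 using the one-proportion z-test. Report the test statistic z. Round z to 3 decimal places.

With x = 1359 successes in n = 1997, p̂ = 0.68052.
Null standard error: √(0.75·0.25/1997) = √0.000093891 = 0.009690.
z = (p̂ − p₀)/SE = (0.68052 − 0.75)/0.009690 = -7.170.

z = -7.170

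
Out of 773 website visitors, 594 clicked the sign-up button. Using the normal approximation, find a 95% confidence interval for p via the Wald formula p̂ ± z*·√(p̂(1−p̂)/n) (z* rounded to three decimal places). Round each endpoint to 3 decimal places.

(0.739, 0.798)

With x = 594 successes in n = 773, p̂ = 0.76843.
SE = √(p̂(1−p̂)/n) = √(0.177943/773) = 0.015172.
For 95% confidence, z* = 1.960.
Margin = 1.960·0.015172 = 0.02974.
Interval: 0.76843 ± 0.02974 → (0.739, 0.798).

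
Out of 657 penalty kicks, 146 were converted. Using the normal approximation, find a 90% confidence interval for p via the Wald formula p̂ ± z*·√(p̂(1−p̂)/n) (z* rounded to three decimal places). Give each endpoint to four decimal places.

Sample proportion p̂ = 146/657 = 0.22222.
SE(p̂) = √(0.22222·0.77778/657) = 0.016220.
For 90% confidence, z* = 1.645.
Margin of error: 1.645 × 0.016220 = 0.02668.
So the interval runs from 0.1955 to 0.2489.

(0.1955, 0.2489)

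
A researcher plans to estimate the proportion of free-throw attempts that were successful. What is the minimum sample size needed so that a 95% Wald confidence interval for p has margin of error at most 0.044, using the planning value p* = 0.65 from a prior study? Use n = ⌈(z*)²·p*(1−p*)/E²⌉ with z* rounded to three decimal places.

n = 452

The 95% critical value is z* = 1.960.
p*(1−p*) = 0.65·0.35 = 0.2275.
Required n before rounding: 3.841600 × 0.2275 / 0.044² = 451.428.
⌈451.428⌉ = 452.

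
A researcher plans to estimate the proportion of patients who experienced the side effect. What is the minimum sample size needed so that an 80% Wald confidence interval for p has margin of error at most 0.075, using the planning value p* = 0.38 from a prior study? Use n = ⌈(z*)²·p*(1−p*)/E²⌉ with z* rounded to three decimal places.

z* = 1.282 at the 80% level.
p*(1−p*) = 0.38·0.62 = 0.2356.
(z*)²·p*(1−p*)/E² = 1.643524·0.2356/0.005625 = 68.838.
Rounding up, n = 69.

n = 69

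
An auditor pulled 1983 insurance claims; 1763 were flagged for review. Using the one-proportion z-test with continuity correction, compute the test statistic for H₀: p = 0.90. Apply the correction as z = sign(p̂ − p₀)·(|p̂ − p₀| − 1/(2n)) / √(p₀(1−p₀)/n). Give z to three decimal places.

z = -1.587

Sample proportion p̂ = 1763/1983 = 0.88906. p̂ − p₀ = -0.010943.
Continuity correction 1/(2n) = 1/3966 = 0.000252.
Corrected numerator: |-0.010943| − 0.000252 = 0.010691.
Null standard error: √(0.90·0.10/1983) = √0.000045386 = 0.006737.
z = −0.010691/0.006737 = -1.587.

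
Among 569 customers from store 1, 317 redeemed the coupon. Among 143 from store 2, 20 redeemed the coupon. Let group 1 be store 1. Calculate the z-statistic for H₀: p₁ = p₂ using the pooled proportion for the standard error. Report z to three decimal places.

p̂₁ = 317/569 = 0.55712, p̂₂ = 20/143 = 0.13986.
Pooling: p̂ = 337/712 = 0.47331.
SE = √[p̂(1−p̂)(1/n₁+1/n₂)] = √[0.47331·0.52669·(1/569+1/143)] ≈ 0.046705.
z = 0.41726/0.046705 = 8.934.

z = 8.934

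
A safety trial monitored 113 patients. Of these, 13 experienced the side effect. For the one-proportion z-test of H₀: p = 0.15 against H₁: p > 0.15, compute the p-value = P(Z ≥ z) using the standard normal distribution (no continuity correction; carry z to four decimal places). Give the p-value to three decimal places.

Sample proportion p̂ = 13/113 = 0.11504.
SE₀ = √(0.15·0.85/113) = 0.033590.
z = (p̂ − p₀)/SE = (13/113 − 0.15)/0.033590 ≈ -1.0406.
p-value = P(Z ≥ z) with z = -1.0406 → 0.851.

p-value = 0.851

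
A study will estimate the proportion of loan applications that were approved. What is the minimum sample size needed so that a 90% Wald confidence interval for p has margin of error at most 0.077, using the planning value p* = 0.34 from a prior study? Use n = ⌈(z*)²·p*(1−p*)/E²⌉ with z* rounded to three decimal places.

The 90% critical value is z* = 1.645.
p*(1−p*) = 0.2244.
(z*)²·p*(1−p*)/E² = 2.706025·0.2244/0.005929 = 102.417.
⌈102.417⌉ = 103.

n = 103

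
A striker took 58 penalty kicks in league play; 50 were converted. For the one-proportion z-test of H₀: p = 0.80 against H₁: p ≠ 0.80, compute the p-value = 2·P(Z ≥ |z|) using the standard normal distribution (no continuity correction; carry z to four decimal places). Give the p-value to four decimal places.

Sample proportion p̂ = 50/58 = 0.86207.
Under H₀, SE = √(p₀(1−p₀)/n) = √(0.80·0.20/58) = √0.002758621 = 0.052523.
Test statistic (full precision, shown to 4 dp): z = (50/58 − 0.80)/SE₀ ≈ 1.1818.
From the standard normal, 2·P(Z ≥ |z|) = 0.2373.

p-value = 0.2373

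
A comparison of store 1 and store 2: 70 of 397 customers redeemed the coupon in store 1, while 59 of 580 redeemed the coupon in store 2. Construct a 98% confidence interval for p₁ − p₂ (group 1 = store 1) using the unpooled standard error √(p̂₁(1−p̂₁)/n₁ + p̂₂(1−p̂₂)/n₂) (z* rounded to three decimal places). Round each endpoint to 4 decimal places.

(0.0214, 0.1278)

p̂₁ = 0.17632, p̂₂ = 0.10172, so the observed difference is 0.07460.
Unpooled SE = √(p̂₁(1−p̂₁)/n₁ + p̂₂(1−p̂₂)/n₂) = √(0.000365826 + 0.000157545) = 0.022877.
For 98% confidence, z* = 2.326. Margin of error = 0.05321.
CI: 0.07460 ± 0.05321 = (0.0214, 0.1278).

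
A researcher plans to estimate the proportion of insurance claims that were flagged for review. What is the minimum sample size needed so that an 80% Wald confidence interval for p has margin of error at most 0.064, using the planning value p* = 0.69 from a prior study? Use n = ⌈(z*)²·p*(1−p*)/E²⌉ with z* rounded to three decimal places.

n = 86

The 80% critical value is z* = 1.282.
p*(1−p*) = 0.2139.
(z*)²·p*(1−p*)/E² = 1.643524·0.2139/0.004096 = 85.828.
Rounding up, n = 86.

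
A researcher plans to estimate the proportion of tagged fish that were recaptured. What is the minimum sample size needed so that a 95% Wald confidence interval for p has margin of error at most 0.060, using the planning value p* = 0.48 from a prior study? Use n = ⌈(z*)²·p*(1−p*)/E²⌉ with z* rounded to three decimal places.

The 95% critical value is z* = 1.960.
p*(1−p*) = 0.48·0.52 = 0.2496.
Required n before rounding: 3.841600 × 0.2496 / 0.060² = 266.351.
⌈266.351⌉ = 267.

n = 267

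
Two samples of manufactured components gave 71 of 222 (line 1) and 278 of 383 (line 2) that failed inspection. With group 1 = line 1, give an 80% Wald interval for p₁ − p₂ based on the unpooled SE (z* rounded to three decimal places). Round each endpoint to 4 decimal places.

p̂₁ = 71/222 = 0.31982, p̂₂ = 278/383 = 0.72585; p̂₁ − p̂₂ = -0.40603.
Unpooled SE = √(p̂₁(1−p̂₁)/n₁ + p̂₂(1−p̂₂)/n₂) = √(0.000979888 + 0.000519562) = 0.038723.
z* = 1.282 at the 80% level. Margin of error = 0.04964.
Interval: -0.40603 ± 0.04964 → (-0.4557, -0.3564).

(-0.4557, -0.3564)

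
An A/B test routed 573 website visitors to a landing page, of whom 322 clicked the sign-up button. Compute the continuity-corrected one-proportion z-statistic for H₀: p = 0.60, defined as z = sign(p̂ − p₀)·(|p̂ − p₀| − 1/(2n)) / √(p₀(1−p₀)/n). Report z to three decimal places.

z = -1.816

The sample proportion is 322/573 = 0.56195. p̂ − p₀ = -0.038045.
1/(2n) = 0.000873.
Corrected numerator: |-0.038045| − 0.000873 = 0.037172.
Under H₀, SE = √(p₀(1−p₀)/n) = √(0.60·0.40/573) = √0.000418848 = 0.020466.
z = (−)0.037172/0.020466 = -1.816.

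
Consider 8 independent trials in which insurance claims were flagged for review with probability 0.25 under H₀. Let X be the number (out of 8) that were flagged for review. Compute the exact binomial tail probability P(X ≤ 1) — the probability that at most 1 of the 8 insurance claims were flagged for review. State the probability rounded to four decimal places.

X ~ Binomial(n=8, p=0.25).
P(X ≤ 1) = C(8,0)·0.25^0·0.75^8 + C(8,1)·0.25^1·0.75^7.
= 0.100113 + 0.266968 = 0.3671.

P = 0.3671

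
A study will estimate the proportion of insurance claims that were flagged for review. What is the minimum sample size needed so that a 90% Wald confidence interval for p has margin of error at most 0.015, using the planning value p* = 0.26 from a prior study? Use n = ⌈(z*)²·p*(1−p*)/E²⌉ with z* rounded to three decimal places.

z* = 1.645 at the 90% level.
p*(1−p*) = 0.1924.
Required n before rounding: 2.706025 × 0.1924 / 0.015² = 2313.952.
⌈2313.952⌉ = 2314.

n = 2314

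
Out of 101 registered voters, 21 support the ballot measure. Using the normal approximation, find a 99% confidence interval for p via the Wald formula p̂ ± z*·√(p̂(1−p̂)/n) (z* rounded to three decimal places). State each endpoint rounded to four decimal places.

The sample proportion is 21/101 = 0.20792.
SE(p̂) = √(0.20792·0.79208/101) = 0.040381.
z* = 2.576 at the 99% level.
Margin of error: 2.576 × 0.040381 = 0.10402.
Interval: 0.20792 ± 0.10402 → (0.1039, 0.3119).

(0.1039, 0.3119)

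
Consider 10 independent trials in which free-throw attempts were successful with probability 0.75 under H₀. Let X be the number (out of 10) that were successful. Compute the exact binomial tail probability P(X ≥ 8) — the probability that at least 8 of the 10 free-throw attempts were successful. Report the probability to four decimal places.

P = 0.5256

X ~ Binomial(n=10, p=0.75).
P(X ≥ 8) = C(10,8)·0.75^8·0.25^2 + C(10,9)·0.75^9·0.25^1 + C(10,10)·0.75^10·0.25^0.
= 0.281568 + 0.187712 + 0.056314 = 0.5256.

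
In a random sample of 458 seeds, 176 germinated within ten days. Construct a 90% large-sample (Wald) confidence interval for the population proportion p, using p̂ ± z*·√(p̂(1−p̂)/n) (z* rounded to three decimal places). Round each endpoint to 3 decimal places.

(0.347, 0.422)

With x = 176 successes in n = 458, p̂ = 0.38428.
Standard error of p̂: √(0.236609/458) = √0.000516613 = 0.022729.
The 90% critical value is z* = 1.645.
Margin = 1.645·0.022729 = 0.03739.
CI: 0.38428 ± 0.03739 = (0.347, 0.422).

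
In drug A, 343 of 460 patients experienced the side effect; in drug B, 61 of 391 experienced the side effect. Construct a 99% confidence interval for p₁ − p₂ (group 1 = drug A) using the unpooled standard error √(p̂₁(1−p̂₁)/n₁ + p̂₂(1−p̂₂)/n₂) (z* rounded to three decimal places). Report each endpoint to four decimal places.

(0.5191, 0.6601)

p̂₁ = 343/460 = 0.74565, p̂₂ = 61/391 = 0.15601; p̂₁ − p̂₂ = 0.58964.
SE = √(0.000412293 + 0.000336755) = √0.000749048 = 0.027369.
The 99% critical value is z* = 2.576. Margin = 2.576·0.027369 = 0.07050.
So the interval runs from 0.5191 to 0.6601.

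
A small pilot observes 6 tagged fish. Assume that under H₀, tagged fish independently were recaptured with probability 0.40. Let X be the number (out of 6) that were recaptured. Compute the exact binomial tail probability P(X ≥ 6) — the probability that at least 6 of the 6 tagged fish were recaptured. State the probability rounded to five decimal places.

P = 0.00410

X ~ Binomial(n=6, p=0.40).
P(X ≥ 6) = C(6,6)·0.40^6·0.60^0.
= 0.004096 = 0.00410.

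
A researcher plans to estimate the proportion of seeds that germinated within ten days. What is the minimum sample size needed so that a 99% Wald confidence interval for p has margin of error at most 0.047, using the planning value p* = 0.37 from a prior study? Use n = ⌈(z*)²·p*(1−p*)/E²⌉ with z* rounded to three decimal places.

n = 701

The 99% critical value is z* = 2.576.
p*(1−p*) = 0.37·0.63 = 0.2331.
Required n before rounding: 6.635776 × 0.2331 / 0.047² = 700.226.
Rounding up, n = 701.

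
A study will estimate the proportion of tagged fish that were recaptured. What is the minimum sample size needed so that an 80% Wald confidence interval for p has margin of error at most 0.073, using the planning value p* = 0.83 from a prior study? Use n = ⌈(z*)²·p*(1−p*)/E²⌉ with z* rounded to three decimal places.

n = 44

z* = 1.282 at the 80% level.
p*(1−p*) = 0.83·0.17 = 0.1411.
Required n before rounding: 1.643524 × 0.1411 / 0.073² = 43.517.
Rounding up, n = 44.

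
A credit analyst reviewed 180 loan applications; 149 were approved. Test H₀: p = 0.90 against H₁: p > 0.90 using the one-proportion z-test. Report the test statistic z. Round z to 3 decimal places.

z = -3.230

p̂ = 149/180 = 0.82778.
SE₀ = √(0.90·0.10/180) = 0.022361.
z = (p̂ − p₀)/SE = (0.82778 − 0.90)/0.022361 = -3.230.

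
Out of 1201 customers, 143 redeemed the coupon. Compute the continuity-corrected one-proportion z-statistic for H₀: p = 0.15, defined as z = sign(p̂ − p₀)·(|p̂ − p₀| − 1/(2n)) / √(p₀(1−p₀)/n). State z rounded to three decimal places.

Sample proportion p̂ = 143/1201 = 0.11907. p̂ − p₀ = -0.030933.
1/(2n) = 0.000416.
Corrected numerator: |-0.030933| − 0.000416 = 0.030517.
Under H₀, SE = √(p₀(1−p₀)/n) = √(0.15·0.85/1201) = √0.000106162 = 0.010303.
z = −0.030517/0.010303 = -2.962.

z = -2.962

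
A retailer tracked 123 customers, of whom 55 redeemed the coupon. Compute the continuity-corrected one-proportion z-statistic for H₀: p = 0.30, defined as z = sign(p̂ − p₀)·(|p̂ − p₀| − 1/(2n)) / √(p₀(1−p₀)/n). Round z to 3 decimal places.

z = 3.463

With x = 55 successes in n = 123, p̂ = 0.44715. p̂ − p₀ = 0.147154.
1/(2n) = 0.004065.
Corrected numerator: |0.147154| − 0.004065 = 0.143089.
Null standard error: √(0.30·0.70/123) = √0.001707317 = 0.041320.
z = (+)0.143089/0.041320 = 3.463.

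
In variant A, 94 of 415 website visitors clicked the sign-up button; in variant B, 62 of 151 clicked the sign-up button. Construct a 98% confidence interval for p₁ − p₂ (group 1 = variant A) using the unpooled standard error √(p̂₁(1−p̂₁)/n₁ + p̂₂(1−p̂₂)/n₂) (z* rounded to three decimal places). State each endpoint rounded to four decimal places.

(-0.2888, -0.0794)

p̂₁ = 94/415 = 0.22651, p̂₂ = 62/151 = 0.41060; p̂₁ − p̂₂ = -0.18409.
SE = √(0.000422171 + 0.001602695) = √0.002024866 = 0.044999.
The 98% critical value is z* = 2.326. Margin of error = 0.10467.
CI: -0.18409 ± 0.10467 = (-0.2888, -0.0794).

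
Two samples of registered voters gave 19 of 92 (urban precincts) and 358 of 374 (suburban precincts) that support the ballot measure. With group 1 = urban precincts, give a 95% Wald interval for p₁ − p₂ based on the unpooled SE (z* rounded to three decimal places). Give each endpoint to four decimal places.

(-0.8359, -0.6655)

p̂₁ = 19/92 = 0.20652, p̂₂ = 358/374 = 0.95722; p̂₁ − p̂₂ = -0.75070.
Unpooled SE = √(p̂₁(1−p̂₁)/n₁ + p̂₂(1−p̂₂)/n₂) = √(0.001781201 + 0.000109493) = 0.043482.
The 95% critical value is z* = 1.960. Margin of error = 0.08522.
So the interval runs from -0.8359 to -0.6655.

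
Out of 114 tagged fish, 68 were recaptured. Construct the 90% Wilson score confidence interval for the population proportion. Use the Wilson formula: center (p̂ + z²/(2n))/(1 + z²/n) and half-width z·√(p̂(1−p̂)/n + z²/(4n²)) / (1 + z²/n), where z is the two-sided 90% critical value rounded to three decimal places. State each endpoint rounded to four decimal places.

Here p̂ = 68/114 = 0.59649 and z = 1.645 (z² = 2.706025).
Denominator 1 + z²/n = 1 + 2.706025/114 = 1.023737.
Center = (0.59649 + 0.011869)/1.023737 = 0.59425.
Radicand: p̂(1−p̂)/n + z²/(4n²) = 0.002111311 + 0.000052055 = 0.002163366.
Half-width = 1.645·√0.002163366/1.023737 = 0.07474.
CI: 0.59425 ± 0.07474 = (0.5195, 0.6690).

(0.5195, 0.6690)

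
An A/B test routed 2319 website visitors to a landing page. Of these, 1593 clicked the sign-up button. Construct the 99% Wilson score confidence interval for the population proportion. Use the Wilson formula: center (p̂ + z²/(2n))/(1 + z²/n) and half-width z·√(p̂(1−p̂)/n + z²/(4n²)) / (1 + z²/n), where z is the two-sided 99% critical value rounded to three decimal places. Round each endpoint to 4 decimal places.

(0.6616, 0.7112)

p̂ = 1593/2319 = 0.68693; z = 2.576, so z² = 6.635776.
1 + z²/n = 1.002861.
Adjusted center: (0.68693 + z²/(2n))/1.002861 = 0.68640.
Radicand: p̂(1−p̂)/n + z²/(4n²) = 0.000092736 + 0.000000308 = 0.000093044.
Half-width = 2.576·√0.000093044/1.002861 = 0.02478.
So the interval runs from 0.6616 to 0.7112.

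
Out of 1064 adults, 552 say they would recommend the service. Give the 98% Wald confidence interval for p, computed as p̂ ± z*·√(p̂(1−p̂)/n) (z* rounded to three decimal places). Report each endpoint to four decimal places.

(0.4832, 0.5544)

p̂ = 552/1064 = 0.51880.
Standard error of p̂: √(0.249647/1064) = √0.000234630 = 0.015318.
The 98% critical value is z* = 2.326.
Margin = 2.326·0.015318 = 0.03563.
CI: 0.51880 ± 0.03563 = (0.4832, 0.5544).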